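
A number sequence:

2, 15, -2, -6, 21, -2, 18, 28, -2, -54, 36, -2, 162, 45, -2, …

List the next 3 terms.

The terms cycle through 3 interleaved subsequences.
Track A is 2, -6, 18, -54, 162, which is geometric with ratio -3.
Track B is 15, 21, 28, 36, 45, which is triangular numbers n(n+1)/2 for n = 5, 6, ….
Track C is -2, -2, -2, -2, -2, which is the constant sequence -2.
Term 16 comes from track A (its 6th entry): -486.
Position 17 → track B, term 6 = 55.
Position 18 → track C, term 6 = -2.

-486, 55, -2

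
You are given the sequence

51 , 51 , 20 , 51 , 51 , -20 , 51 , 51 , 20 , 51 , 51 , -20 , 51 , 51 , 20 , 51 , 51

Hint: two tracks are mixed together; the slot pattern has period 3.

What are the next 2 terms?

The slot pattern repeats as AAB (period 3), so there are 2 interleaved tracks.
Track A: 51, 51, 51, 51, 51, 51, 51, 51, 51, 51, 51, 51. Constant 51.
Track B: 20, -20, 20, -20, 20. The oscillation 20·(−1)^(n+1).
The 18th slot belongs to track B; its 6th term is -20.
Position 19 falls in track A as its term 13, giving 51.

-20, 51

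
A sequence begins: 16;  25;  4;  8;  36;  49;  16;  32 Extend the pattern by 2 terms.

64, 81

The slot pattern repeats as AABB (period 4), so there are 2 interleaved tracks.
Track A: 16, 25, 36, 49 — perfect squares starting at 4².
Track B: 4, 8, 16, 32 — successive powers of 2.
Position 9 → track A, term 5 = 64.
Position 10 → track A, term 6 = 81.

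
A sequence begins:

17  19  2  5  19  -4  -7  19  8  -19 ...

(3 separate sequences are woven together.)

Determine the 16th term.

Split by position mod 3: positions 1, 4, 7, … form one track, and each other residue class forms its own.
Track A: 17, 5, -7, -19 — linear: a_n = 29 − 12·n.
Track B: 19, 19, 19 — always 19.
Track C: 2, -4, 8 — multiplying by -2 each time.
The 16th slot belongs to track A; its 6th term is -43.

-43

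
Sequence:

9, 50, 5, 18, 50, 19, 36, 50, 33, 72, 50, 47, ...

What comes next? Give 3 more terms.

144, 50, 61

The terms cycle through 3 interleaved subsequences.
Subsequence A: 9, 18, 36, 72 (geometric, ×2 each step).
Subsequence B: 50, 50, 50, 50 (always 50).
Subsequence C: 5, 19, 33, 47 (linear: a_n = -9 + 14·n).
Term 13 comes from subsequence A (its 5th entry): 144.
The 14th slot belongs to subsequence B; its 5th term is 50.
Position 15 falls in subsequence C as its term 5, giving 61.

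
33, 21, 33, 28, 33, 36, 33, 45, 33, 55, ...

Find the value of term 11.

The terms cycle through 2 interleaved subsequences.
Stream A is 33, 33, 33, 33, 33, which is constant 33.
Stream B is 21, 28, 36, 45, 55, which is the triangular numbers T_6, T_7, ….
Term 11 comes from stream A (its 6th entry): 33.

33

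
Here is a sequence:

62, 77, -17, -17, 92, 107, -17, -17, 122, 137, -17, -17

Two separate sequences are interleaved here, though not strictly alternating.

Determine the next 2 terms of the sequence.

152, 167

The slot pattern repeats as AABB (period 4), so there are 2 interleaved tracks.
Track A: 62, 77, 92, 107, 122, 137. Arithmetic with common difference +15.
Track B: -17, -17, -17, -17, -17, -17. Always -17.
Position 13 → track A, term 7 = 152.
The 14th slot belongs to track A; its 8th term is 167.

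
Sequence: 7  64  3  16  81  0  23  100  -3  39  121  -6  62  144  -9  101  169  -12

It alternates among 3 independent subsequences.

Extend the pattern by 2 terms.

Split by position mod 3 into 3 tracks.
Track A is 7, 16, 23, 39, 62, 101, which is Fibonacci-style (each term is the sum of the two before it).
Track B is 64, 81, 100, 121, 144, 169, which is consecutive squares n² from n = 8.
Track C is 3, 0, -3, -6, -9, -12, which is arithmetic with common difference −3.
The 19th slot belongs to track A; its 7th term is 163.
Term 20 comes from track B (its 7th entry): 196.

163, 196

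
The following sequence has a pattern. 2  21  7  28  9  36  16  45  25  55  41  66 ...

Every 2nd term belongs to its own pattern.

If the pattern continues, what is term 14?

Odd-indexed and even-indexed terms follow separate rules.
Track A is 2, 7, 9, 16, 25, 41, which is Fibonacci-style (each term is the sum of the two before it).
Track B is 21, 28, 36, 45, 55, 66, which is the triangular numbers T_6, T_7, ….
Term 14 comes from track B (its 7th entry): 78.

78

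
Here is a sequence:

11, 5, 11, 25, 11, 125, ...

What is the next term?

Positions 1, 3, 5, … form one subsequence and positions 2, 4, 6, … form another.
Stream A: 11, 11, 11 — the constant sequence 11.
Stream B: 5, 25, 125 — geometric with ratio 5.
Position 7 falls in stream A as its term 4, giving 11.

11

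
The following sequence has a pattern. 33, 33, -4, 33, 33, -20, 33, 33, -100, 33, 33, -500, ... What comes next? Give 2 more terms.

Reading positions in blocks of 3 reveals the pattern AAB — 2 tracks woven together.
Track A is 33, 33, 33, 33, 33, 33, 33, 33, which is always 33.
Track B is -4, -20, -100, -500, which is multiplying by 5 each time.
The 13th slot belongs to track A; its 9th term is 33.
The 14th slot belongs to track A; its 10th term is 33.

33, 33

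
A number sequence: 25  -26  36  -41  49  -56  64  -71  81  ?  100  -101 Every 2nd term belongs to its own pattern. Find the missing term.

-86

Taking every 2nd term gives 2 separate tracks.
Track A = 25, 36, 49, 64, 81, 100: perfect squares starting at 5².
Track B = -26, -41, -56, -71, ?, -101: subtracting 15 each time.
Filling track B at index 5 by its rule yields -86.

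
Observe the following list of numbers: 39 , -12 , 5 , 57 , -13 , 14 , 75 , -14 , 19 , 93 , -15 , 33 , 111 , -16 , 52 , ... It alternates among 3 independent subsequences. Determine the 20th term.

-18

Split by position mod 3 into 3 tracks.
Track A: 39, 57, 75, 93, 111 (linear: a_n = 21 + 18·n).
Track B: -12, -13, -14, -15, -16 (linear: a_n = -11 − n).
Track C: 5, 14, 19, 33, 52 (a Fibonacci-like recurrence a_n = a_{n-1} + a_{n-2}).
Position 20 → track B, term 7 = -18.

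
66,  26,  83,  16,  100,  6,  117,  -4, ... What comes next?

134

Odd-indexed and even-indexed terms follow separate rules.
Track A: 66, 83, 100, 117 — arithmetic, step +17.
Track B: 26, 16, 6, -4 — linear: a_n = 36 − 10·n.
The 9th slot belongs to track A; its 5th term is 134.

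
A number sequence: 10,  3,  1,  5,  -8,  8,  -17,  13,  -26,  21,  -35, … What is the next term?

Odd-indexed and even-indexed terms follow separate rules.
Subsequence A: 10, 1, -8, -17, -26, -35 — arithmetic, step −9.
Subsequence B: 3, 5, 8, 13, 21 — each term equals the sum of the previous two.
Position 12 → subsequence B, term 6 = 34.

34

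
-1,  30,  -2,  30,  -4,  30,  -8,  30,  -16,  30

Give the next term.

-32

Positions 1, 3, 5, … form one subsequence and positions 2, 4, 6, … form another.
Stream A = -1, -2, -4, -8, -16: geometric with ratio 2.
Stream B = 30, 30, 30, 30, 30: constant 30.
Position 11 falls in stream A as its term 6, giving -32.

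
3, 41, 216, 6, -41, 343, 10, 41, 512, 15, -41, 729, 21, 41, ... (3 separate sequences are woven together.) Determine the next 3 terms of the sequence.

1000, 28, -41

Split by position mod 3 into 3 tracks.
Track A: 3, 6, 10, 15, 21. Triangular numbers starting at T_2.
Track B: 41, -41, 41, -41, 41. Oscillating between 41 and -41.
Track C: 216, 343, 512, 729. The cubes 6³, 7³, 8³, ….
Term 15 comes from track C (its 5th entry): 1000.
Position 16 falls in track A as its term 6, giving 28.
The 17th slot belongs to track B; its 6th term is -41.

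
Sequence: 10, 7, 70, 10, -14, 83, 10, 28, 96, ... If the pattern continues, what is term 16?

10

The terms cycle through 3 interleaved subsequences.
Stream A: 10, 10, 10 — always 10.
Stream B: 7, -14, 28 — multiplying by -2 each time.
Stream C: 70, 83, 96 — arithmetic with common difference +13.
The 16th slot belongs to stream A; its 6th term is 10.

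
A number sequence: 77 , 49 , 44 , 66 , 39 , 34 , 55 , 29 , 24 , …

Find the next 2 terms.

The slot pattern repeats as ABB (period 3), so there are 2 interleaved tracks.
Track A: 77, 66, 55 (arithmetic, step −11).
Track B: 49, 44, 39, 34, 29, 24 (arithmetic with common difference −5).
Position 10 falls in track A as its term 4, giving 44.
Position 11 falls in track B as its term 7, giving 19.

44, 19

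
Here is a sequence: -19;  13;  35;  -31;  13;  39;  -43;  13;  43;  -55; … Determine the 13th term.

-67

Read the sequence 3 terms at a time; column i is its own pattern.
Track A: -19, -31, -43, -55. Linear: a_n = -7 − 12·n.
Track B: 13, 13, 13. The constant sequence 13.
Track C: 35, 39, 43. Adding 4 each time.
Position 13 → track A, term 5 = -67.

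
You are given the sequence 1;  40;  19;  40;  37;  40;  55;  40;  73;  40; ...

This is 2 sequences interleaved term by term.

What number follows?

Odd-indexed and even-indexed terms follow separate rules.
Track A: 1, 19, 37, 55, 73. Arithmetic, step +18.
Track B: 40, 40, 40, 40, 40. Constant 40.
Position 11 → track A, term 6 = 91.

91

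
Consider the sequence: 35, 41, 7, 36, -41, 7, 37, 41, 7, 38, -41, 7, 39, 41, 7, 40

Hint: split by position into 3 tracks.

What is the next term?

-41

Read the sequence 3 terms at a time; column i is its own pattern.
Stream A: 35, 36, 37, 38, 39, 40 (adding 1 each time).
Stream B: 41, -41, 41, -41, 41 (alternating ±41).
Stream C: 7, 7, 7, 7, 7 (the constant sequence 7).
The 17th slot belongs to stream B; its 6th term is -41.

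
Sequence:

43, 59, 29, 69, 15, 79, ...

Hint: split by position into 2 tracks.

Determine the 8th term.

Odd-indexed and even-indexed terms follow separate rules.
Subsequence A = 43, 29, 15: subtracting 14 each time.
Subsequence B = 59, 69, 79: adding 10 each time.
The 8th slot belongs to subsequence B; its 4th term is 89.

89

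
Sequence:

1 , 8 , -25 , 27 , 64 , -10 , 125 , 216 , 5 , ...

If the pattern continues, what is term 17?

Reading positions in blocks of 3 reveals the pattern AAB — 2 tracks woven together.
Track A: 1, 8, 27, 64, 125, 216. Perfect cubes starting at 1³.
Track B: -25, -10, 5. Arithmetic, step +15.
The 17th slot belongs to track A; its 12th term is 1728.

1728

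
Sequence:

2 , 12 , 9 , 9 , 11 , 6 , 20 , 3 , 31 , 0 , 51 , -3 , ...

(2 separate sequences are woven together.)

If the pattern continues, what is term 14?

-6

Split by position mod 2 into 2 tracks.
Stream A: 2, 9, 11, 20, 31, 51. Each term equals the sum of the previous two.
Stream B: 12, 9, 6, 3, 0, -3. Arithmetic with common difference −3.
Position 14 falls in stream B as its term 7, giving -6.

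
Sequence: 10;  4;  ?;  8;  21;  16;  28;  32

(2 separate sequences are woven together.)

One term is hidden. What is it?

15

Taking every 2nd term gives 2 separate tracks.
Stream A: 10, ?, 21, 28 — triangular numbers n(n+1)/2 for n = 4, 5, ….
Stream B: 4, 8, 16, 32 — powers of 2.
So the missing entry in stream A is 15.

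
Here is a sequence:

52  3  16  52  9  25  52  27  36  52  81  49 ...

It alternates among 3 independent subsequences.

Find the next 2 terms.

Read the sequence 3 terms at a time; column i is its own pattern.
Track A: 52, 52, 52, 52 — the constant sequence 52.
Track B: 3, 9, 27, 81 — powers of 3.
Track C: 16, 25, 36, 49 — the squares 4², 5², 6², ….
Term 13 comes from track A (its 5th entry): 52.
Term 14 comes from track B (its 5th entry): 243.

52, 243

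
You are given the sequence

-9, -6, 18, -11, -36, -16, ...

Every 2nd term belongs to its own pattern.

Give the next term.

Odd-indexed and even-indexed terms follow separate rules.
Track A: -9, 18, -36 (geometric, ×-2 each step).
Track B: -6, -11, -16 (subtracting 5 each time).
The 7th slot belongs to track A; its 4th term is 72.

72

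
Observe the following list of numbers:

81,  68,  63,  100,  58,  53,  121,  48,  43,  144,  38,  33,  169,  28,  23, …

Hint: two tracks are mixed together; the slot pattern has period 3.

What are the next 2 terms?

Reading positions in blocks of 3 reveals the pattern ABB — 2 tracks woven together.
Subsequence A: 81, 100, 121, 144, 169 (the squares 9², 10², 11², …).
Subsequence B: 68, 63, 58, 53, 48, 43, 38, 33, 28, 23 (arithmetic, step −5).
Position 16 → subsequence A, term 6 = 196.
The 17th slot belongs to subsequence B; its 11th term is 18.

196, 18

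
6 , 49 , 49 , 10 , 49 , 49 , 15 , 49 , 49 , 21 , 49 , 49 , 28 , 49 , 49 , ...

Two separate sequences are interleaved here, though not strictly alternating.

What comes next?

36

Positions follow the repeating pattern ABB; grouping by letter gives 2 tracks.
Subsequence A: 6, 10, 15, 21, 28 (the triangular numbers T_3, T_4, …).
Subsequence B: 49, 49, 49, 49, 49, 49, 49, 49, 49, 49 (always 49).
Position 16 → subsequence A, term 6 = 36.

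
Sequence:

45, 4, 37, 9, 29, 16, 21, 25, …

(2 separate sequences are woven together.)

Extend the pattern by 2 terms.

Odd-indexed and even-indexed terms follow separate rules.
Subsequence A = 45, 37, 29, 21: linear: a_n = 53 − 8·n.
Subsequence B = 4, 9, 16, 25: consecutive squares n² from n = 2.
Position 9 falls in subsequence A as its term 5, giving 13.
Position 10 falls in subsequence B as its term 5, giving 36.

13, 36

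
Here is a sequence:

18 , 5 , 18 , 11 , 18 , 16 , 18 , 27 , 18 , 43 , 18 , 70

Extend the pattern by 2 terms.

18, 113

Taking every 2nd term gives 2 separate tracks.
Subsequence A is 18, 18, 18, 18, 18, 18, which is constant 18.
Subsequence B is 5, 11, 16, 27, 43, 70, which is a Fibonacci-like recurrence a_n = a_{n-1} + a_{n-2}.
Position 13 → subsequence A, term 7 = 18.
Position 14 falls in subsequence B as its term 7, giving 113.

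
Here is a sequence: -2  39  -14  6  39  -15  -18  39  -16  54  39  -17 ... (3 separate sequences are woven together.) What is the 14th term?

Split by position mod 3 into 3 tracks.
Track A: -2, 6, -18, 54 — geometric with ratio -3.
Track B: 39, 39, 39, 39 — the constant sequence 39.
Track C: -14, -15, -16, -17 — arithmetic with common difference −1.
Position 14 → track B, term 5 = 39.

39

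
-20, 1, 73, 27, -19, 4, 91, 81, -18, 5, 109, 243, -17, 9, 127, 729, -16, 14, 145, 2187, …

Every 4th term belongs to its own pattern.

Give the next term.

Read the sequence 4 terms at a time; column i is its own pattern.
Track A = -20, -19, -18, -17, -16: adding 1 each time.
Track B = 1, 4, 5, 9, 14: each term equals the sum of the previous two.
Track C = 73, 91, 109, 127, 145: arithmetic, step +18.
Track D = 27, 81, 243, 729, 2187: powers of 3.
The 21st slot belongs to track A; its 6th term is -15.

-15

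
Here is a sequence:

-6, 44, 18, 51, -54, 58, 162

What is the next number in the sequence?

65

Positions 1, 3, 5, … form one subsequence and positions 2, 4, 6, … form another.
Track A: -6, 18, -54, 162. A geometric progression (common ratio -3).
Track B: 44, 51, 58. Arithmetic with common difference +7.
Term 8 comes from track B (its 4th entry): 65.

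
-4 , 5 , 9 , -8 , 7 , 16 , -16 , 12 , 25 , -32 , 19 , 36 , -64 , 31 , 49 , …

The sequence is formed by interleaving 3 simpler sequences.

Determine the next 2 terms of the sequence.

Split by position mod 3 into 3 tracks.
Track A is -4, -8, -16, -32, -64, which is a geometric progression (common ratio 2).
Track B is 5, 7, 12, 19, 31, which is each term equals the sum of the previous two.
Track C is 9, 16, 25, 36, 49, which is consecutive squares n² from n = 3.
Position 16 falls in track A as its term 6, giving -128.
The 17th slot belongs to track B; its 6th term is 50.

-128, 50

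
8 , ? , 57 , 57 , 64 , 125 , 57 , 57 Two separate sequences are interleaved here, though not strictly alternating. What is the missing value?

27

Positions follow the repeating pattern AABB; grouping by letter gives 2 tracks.
Track A = 8, ?, 64, 125: consecutive cubes n³ from n = 2.
Track B = 57, 57, 57, 57: constant 57.
The gap is track A's term 2; the rule gives 27.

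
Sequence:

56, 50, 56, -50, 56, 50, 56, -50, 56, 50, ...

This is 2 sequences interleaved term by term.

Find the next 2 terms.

56, -50

Split by position mod 2 into 2 tracks.
Stream A is 56, 56, 56, 56, 56, which is always 56.
Stream B is 50, -50, 50, -50, 50, which is the oscillation 50·(−1)^(n+1).
Position 11 → stream A, term 6 = 56.
Term 12 comes from stream B (its 6th entry): -50.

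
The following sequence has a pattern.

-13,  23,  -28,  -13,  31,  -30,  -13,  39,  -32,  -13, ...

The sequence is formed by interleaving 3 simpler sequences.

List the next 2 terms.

Split by position mod 3: positions 1, 4, 7, … form one track, and each other residue class forms its own.
Stream A: -13, -13, -13, -13. The constant sequence -13.
Stream B: 23, 31, 39. Arithmetic, step +8.
Stream C: -28, -30, -32. Arithmetic, step −2.
Term 11 comes from stream B (its 4th entry): 47.
Position 12 → stream C, term 4 = -34.

47, -34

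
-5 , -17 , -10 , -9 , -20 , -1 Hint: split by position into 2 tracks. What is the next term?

-40

The terms cycle through 2 interleaved subsequences.
Subsequence A: -5, -10, -20. Geometric with ratio 2.
Subsequence B: -17, -9, -1. Arithmetic, step +8.
Term 7 comes from subsequence A (its 4th entry): -40.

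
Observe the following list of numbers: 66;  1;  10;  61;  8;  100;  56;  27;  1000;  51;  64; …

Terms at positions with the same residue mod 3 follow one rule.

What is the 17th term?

216

Split by position mod 3 into 3 tracks.
Stream A = 66, 61, 56, 51: arithmetic, step −5.
Stream B = 1, 8, 27, 64: perfect cubes starting at 1³.
Stream C = 10, 100, 1000: powers of 10.
Position 17 → stream B, term 6 = 216.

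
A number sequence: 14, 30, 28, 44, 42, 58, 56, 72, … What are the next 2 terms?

Positions 1, 3, 5, … form one subsequence and positions 2, 4, 6, … form another.
Stream A: 14, 28, 42, 56 (arithmetic with common difference +14).
Stream B: 30, 44, 58, 72 (adding 14 each time).
Position 9 falls in stream A as its term 5, giving 70.
Position 10 falls in stream B as its term 5, giving 86.

70, 86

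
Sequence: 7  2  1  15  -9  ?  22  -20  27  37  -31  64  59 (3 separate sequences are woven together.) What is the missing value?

Split by position mod 3: positions 1, 4, 7, … form one track, and each other residue class forms its own.
Track A: 7, 15, 22, 37, 59 — Fibonacci-style (each term is the sum of the two before it).
Track B: 2, -9, -20, -31 — arithmetic with common difference −11.
Track C: 1, ?, 27, 64 — consecutive cubes n³ from n = 1.
So the missing entry in track C is 8.

8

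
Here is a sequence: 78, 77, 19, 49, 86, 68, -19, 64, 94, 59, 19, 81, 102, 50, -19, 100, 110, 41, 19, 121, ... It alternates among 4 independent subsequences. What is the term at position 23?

-19

The terms cycle through 4 interleaved subsequences.
Subsequence A = 78, 86, 94, 102, 110: arithmetic, step +8.
Subsequence B = 77, 68, 59, 50, 41: linear: a_n = 86 − 9·n.
Subsequence C = 19, -19, 19, -19, 19: alternating ±19.
Subsequence D = 49, 64, 81, 100, 121: the squares 7², 8², 9², ….
Term 23 comes from subsequence C (its 6th entry): -19.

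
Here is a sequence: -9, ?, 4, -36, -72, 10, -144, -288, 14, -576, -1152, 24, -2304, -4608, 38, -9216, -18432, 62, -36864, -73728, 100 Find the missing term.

Reading positions in blocks of 3 reveals the pattern AAB — 2 tracks woven together.
Track A = -9, ?, -36, -72, -144, -288, -576, -1152, -2304, -4608, -9216, -18432, -36864, -73728: geometric with ratio 2.
Track B = 4, 10, 14, 24, 38, 62, 100: each term equals the sum of the previous two.
So the missing entry in track A is -18.

-18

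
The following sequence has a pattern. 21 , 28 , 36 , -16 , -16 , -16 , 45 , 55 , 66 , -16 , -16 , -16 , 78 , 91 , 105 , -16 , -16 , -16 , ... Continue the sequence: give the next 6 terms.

120, 136, 153, -16, -16, -16

Positions follow the repeating pattern AAABBB; grouping by letter gives 2 tracks.
Stream A: 21, 28, 36, 45, 55, 66, 78, 91, 105 — triangular numbers n(n+1)/2 for n = 6, 7, ….
Stream B: -16, -16, -16, -16, -16, -16, -16, -16, -16 — constant -16.
Position 19 falls in stream A as its term 10, giving 120.
Term 20 comes from stream A (its 11th entry): 136.
Position 21 falls in stream A as its term 12, giving 153.
Position 22 → stream B, term 10 = -16.
The 23rd slot belongs to stream B; its 11th term is -16.
Position 24 falls in stream B as its term 12, giving -16.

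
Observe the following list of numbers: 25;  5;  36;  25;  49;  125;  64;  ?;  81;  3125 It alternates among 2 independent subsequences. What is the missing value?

625

Taking every 2nd term gives 2 separate tracks.
Track A is 25, 36, 49, 64, 81, which is perfect squares starting at 5².
Track B is 5, 25, 125, ?, 3125, which is powers of 5.
Track B's pattern makes the blank 625.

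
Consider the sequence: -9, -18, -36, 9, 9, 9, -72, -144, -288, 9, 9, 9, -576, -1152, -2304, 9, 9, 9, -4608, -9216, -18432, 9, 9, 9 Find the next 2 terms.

-36864, -73728

Reading positions in blocks of 6 reveals the pattern AAABBB — 2 tracks woven together.
Subsequence A = -9, -18, -36, -72, -144, -288, -576, -1152, -2304, -4608, -9216, -18432: multiplying by 2 each time.
Subsequence B = 9, 9, 9, 9, 9, 9, 9, 9, 9, 9, 9, 9: constant 9.
Position 25 → subsequence A, term 13 = -36864.
Term 26 comes from subsequence A (its 14th entry): -73728.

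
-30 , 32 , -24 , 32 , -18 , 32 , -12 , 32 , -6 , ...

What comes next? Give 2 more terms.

Odd-indexed and even-indexed terms follow separate rules.
Track A: -30, -24, -18, -12, -6. Adding 6 each time.
Track B: 32, 32, 32, 32. Always 32.
Position 10 falls in track B as its term 5, giving 32.
Position 11 → track A, term 6 = 0.

32, 0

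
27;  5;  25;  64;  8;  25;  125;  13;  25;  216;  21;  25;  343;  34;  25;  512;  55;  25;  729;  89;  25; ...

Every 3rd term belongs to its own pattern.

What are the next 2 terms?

Split by position mod 3 into 3 tracks.
Track A: 27, 64, 125, 216, 343, 512, 729 (consecutive cubes n³ from n = 3).
Track B: 5, 8, 13, 21, 34, 55, 89 (each term equals the sum of the previous two).
Track C: 25, 25, 25, 25, 25, 25, 25 (the constant sequence 25).
Position 22 → track A, term 8 = 1000.
Term 23 comes from track B (its 8th entry): 144.

1000, 144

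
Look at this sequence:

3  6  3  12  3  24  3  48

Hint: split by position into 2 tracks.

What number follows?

Split by position mod 2 into 2 tracks.
Subsequence A is 3, 3, 3, 3, which is the constant sequence 3.
Subsequence B is 6, 12, 24, 48, which is multiplying by 2 each time.
Position 9 falls in subsequence A as its term 5, giving 3.

3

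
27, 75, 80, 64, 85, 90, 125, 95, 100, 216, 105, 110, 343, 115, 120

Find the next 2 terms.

512, 125

Reading positions in blocks of 3 reveals the pattern ABB — 2 tracks woven together.
Stream A = 27, 64, 125, 216, 343: consecutive cubes n³ from n = 3.
Stream B = 75, 80, 85, 90, 95, 100, 105, 110, 115, 120: adding 5 each time.
Term 16 comes from stream A (its 6th entry): 512.
Position 17 → stream B, term 11 = 125.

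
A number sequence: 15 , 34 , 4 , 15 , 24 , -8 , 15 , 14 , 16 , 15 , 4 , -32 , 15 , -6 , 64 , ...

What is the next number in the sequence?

The terms cycle through 3 interleaved subsequences.
Subsequence A: 15, 15, 15, 15, 15. The constant sequence 15.
Subsequence B: 34, 24, 14, 4, -6. Arithmetic with common difference −10.
Subsequence C: 4, -8, 16, -32, 64. Geometric with ratio -2.
Position 16 falls in subsequence A as its term 6, giving 15.

15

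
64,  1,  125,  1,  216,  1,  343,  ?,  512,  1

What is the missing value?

1

The terms cycle through 2 interleaved subsequences.
Track A is 64, 125, 216, 343, 512, which is perfect cubes starting at 4³.
Track B is 1, 1, 1, ?, 1, which is constant 1.
Track B's pattern makes the blank 1.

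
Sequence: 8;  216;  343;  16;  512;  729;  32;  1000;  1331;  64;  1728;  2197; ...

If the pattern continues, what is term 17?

The slot pattern repeats as ABB (period 3), so there are 2 interleaved tracks.
Track A = 8, 16, 32, 64: powers of 2.
Track B = 216, 343, 512, 729, 1000, 1331, 1728, 2197: consecutive cubes n³ from n = 6.
Term 17 comes from track B (its 11th entry): 4096.

4096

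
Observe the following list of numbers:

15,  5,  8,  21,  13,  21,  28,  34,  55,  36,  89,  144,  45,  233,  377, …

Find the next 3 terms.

Positions follow the repeating pattern ABB; grouping by letter gives 2 tracks.
Subsequence A: 15, 21, 28, 36, 45. Triangular numbers n(n+1)/2 for n = 5, 6, ….
Subsequence B: 5, 8, 13, 21, 34, 55, 89, 144, 233, 377. A Fibonacci-like recurrence a_n = a_{n-1} + a_{n-2}.
Position 16 → subsequence A, term 6 = 55.
Position 17 falls in subsequence B as its term 11, giving 610.
Position 18 → subsequence B, term 12 = 987.

55, 610, 987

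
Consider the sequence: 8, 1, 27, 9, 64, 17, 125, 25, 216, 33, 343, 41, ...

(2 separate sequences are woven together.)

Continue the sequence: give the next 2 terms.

512, 49

The terms cycle through 2 interleaved subsequences.
Subsequence A: 8, 27, 64, 125, 216, 343 (consecutive cubes n³ from n = 2).
Subsequence B: 1, 9, 17, 25, 33, 41 (linear: a_n = -7 + 8·n).
Position 13 → subsequence A, term 7 = 512.
Position 14 → subsequence B, term 7 = 49.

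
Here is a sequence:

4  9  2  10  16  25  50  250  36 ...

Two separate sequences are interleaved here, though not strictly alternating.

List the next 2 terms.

Reading positions in blocks of 4 reveals the pattern AABB — 2 tracks woven together.
Stream A = 4, 9, 16, 25, 36: consecutive squares n² from n = 2.
Stream B = 2, 10, 50, 250: geometric, ×5 each step.
Position 10 falls in stream A as its term 6, giving 49.
Position 11 falls in stream B as its term 5, giving 1250.

49, 1250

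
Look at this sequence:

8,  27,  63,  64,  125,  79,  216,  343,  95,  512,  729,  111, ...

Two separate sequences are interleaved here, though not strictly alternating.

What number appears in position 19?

2744

The slot pattern repeats as AAB (period 3), so there are 2 interleaved tracks.
Track A = 8, 27, 64, 125, 216, 343, 512, 729: the cubes 2³, 3³, 4³, ….
Track B = 63, 79, 95, 111: arithmetic, step +16.
The 19th slot belongs to track A; its 13th term is 2744.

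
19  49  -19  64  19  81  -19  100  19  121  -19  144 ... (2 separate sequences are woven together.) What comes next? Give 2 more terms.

The terms cycle through 2 interleaved subsequences.
Track A is 19, -19, 19, -19, 19, -19, which is the oscillation 19·(−1)^(n+1).
Track B is 49, 64, 81, 100, 121, 144, which is the squares 7², 8², 9², ….
Term 13 comes from track A (its 7th entry): 19.
Term 14 comes from track B (its 7th entry): 169.

19, 169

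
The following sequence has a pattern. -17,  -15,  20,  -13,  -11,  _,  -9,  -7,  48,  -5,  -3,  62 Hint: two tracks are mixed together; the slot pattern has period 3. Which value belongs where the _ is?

34

Positions follow the repeating pattern AAB; grouping by letter gives 2 tracks.
Stream A: -17, -15, -13, -11, -9, -7, -5, -3 — linear: a_n = -19 + 2·n.
Stream B: 20, ?, 48, 62 — arithmetic with common difference +14.
The gap is stream B's term 2; the rule gives 34.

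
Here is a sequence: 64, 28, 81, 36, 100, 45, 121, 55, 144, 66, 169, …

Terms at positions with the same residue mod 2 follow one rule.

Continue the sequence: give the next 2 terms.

78, 196

Positions 1, 3, 5, … form one subsequence and positions 2, 4, 6, … form another.
Track A: 64, 81, 100, 121, 144, 169. Perfect squares starting at 8².
Track B: 28, 36, 45, 55, 66. Triangular numbers n(n+1)/2 for n = 7, 8, ….
Position 12 → track B, term 6 = 78.
The 13th slot belongs to track A; its 7th term is 196.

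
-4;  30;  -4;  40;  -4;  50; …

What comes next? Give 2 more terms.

-4, 60

Split by position mod 2 into 2 tracks.
Track A: -4, -4, -4 (constant -4).
Track B: 30, 40, 50 (arithmetic with common difference +10).
Position 7 → track A, term 4 = -4.
Position 8 → track B, term 4 = 60.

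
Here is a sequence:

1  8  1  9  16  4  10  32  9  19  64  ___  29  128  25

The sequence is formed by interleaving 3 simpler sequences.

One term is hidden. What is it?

The terms cycle through 3 interleaved subsequences.
Stream A: 1, 9, 10, 19, 29. Fibonacci-style (each term is the sum of the two before it).
Stream B: 8, 16, 32, 64, 128. Powers of 2.
Stream C: 1, 4, 9, ?, 25. The squares 1², 2², 3², ….
The gap is stream C's term 4; the rule gives 16.

16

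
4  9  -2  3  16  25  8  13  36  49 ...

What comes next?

18

The slot pattern repeats as AABB (period 4), so there are 2 interleaved tracks.
Track A: 4, 9, 16, 25, 36, 49 (consecutive squares n² from n = 2).
Track B: -2, 3, 8, 13 (linear: a_n = -7 + 5·n).
Term 11 comes from track B (its 5th entry): 18.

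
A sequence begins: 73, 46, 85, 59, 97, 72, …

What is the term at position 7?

109

The terms cycle through 2 interleaved subsequences.
Track A: 73, 85, 97 — arithmetic, step +12.
Track B: 46, 59, 72 — adding 13 each time.
The 7th slot belongs to track A; its 4th term is 109.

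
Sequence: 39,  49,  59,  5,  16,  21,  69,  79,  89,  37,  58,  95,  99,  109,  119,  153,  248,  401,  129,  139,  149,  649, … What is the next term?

Positions follow the repeating pattern AAABBB; grouping by letter gives 2 tracks.
Track A: 39, 49, 59, 69, 79, 89, 99, 109, 119, 129, 139, 149 (arithmetic, step +10).
Track B: 5, 16, 21, 37, 58, 95, 153, 248, 401, 649 (a Fibonacci-like recurrence a_n = a_{n-1} + a_{n-2}).
The 23rd slot belongs to track B; its 11th term is 1050.

1050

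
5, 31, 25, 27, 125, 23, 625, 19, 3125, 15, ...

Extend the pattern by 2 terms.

15625, 11

Taking every 2nd term gives 2 separate tracks.
Subsequence A = 5, 25, 125, 625, 3125: powers 5^1, 5^2, 5^3, ….
Subsequence B = 31, 27, 23, 19, 15: linear: a_n = 35 − 4·n.
Term 11 comes from subsequence A (its 6th entry): 15625.
Term 12 comes from subsequence B (its 6th entry): 11.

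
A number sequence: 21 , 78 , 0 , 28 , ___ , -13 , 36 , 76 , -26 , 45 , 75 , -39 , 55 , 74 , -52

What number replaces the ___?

The terms cycle through 3 interleaved subsequences.
Subsequence A: 21, 28, 36, 45, 55 (triangular numbers starting at T_6).
Subsequence B: 78, ?, 76, 75, 74 (arithmetic with common difference −1).
Subsequence C: 0, -13, -26, -39, -52 (subtracting 13 each time).
Filling subsequence B at index 2 by its rule yields 77.

77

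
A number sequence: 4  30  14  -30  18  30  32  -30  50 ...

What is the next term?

The terms cycle through 2 interleaved subsequences.
Track A is 4, 14, 18, 32, 50, which is a Fibonacci-like recurrence a_n = a_{n-1} + a_{n-2}.
Track B is 30, -30, 30, -30, which is oscillating between 30 and -30.
Position 10 falls in track B as its term 5, giving 30.

30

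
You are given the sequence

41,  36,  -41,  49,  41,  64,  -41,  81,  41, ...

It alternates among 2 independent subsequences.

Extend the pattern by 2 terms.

The terms cycle through 2 interleaved subsequences.
Stream A: 41, -41, 41, -41, 41 (the oscillation 41·(−1)^(n+1)).
Stream B: 36, 49, 64, 81 (the squares 6², 7², 8², …).
Position 10 → stream B, term 5 = 100.
Position 11 → stream A, term 6 = -41.

100, -41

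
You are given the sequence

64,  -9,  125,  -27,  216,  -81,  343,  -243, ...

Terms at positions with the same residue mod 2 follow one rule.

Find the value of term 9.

Positions 1, 3, 5, … form one subsequence and positions 2, 4, 6, … form another.
Track A: 64, 125, 216, 343. Perfect cubes starting at 4³.
Track B: -9, -27, -81, -243. Multiplying by 3 each time.
Term 9 comes from track A (its 5th entry): 512.

512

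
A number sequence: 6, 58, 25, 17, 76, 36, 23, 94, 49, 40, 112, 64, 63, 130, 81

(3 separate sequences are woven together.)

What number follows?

103

Taking every 3rd term gives 3 separate tracks.
Stream A: 6, 17, 23, 40, 63 — each term equals the sum of the previous two.
Stream B: 58, 76, 94, 112, 130 — arithmetic with common difference +18.
Stream C: 25, 36, 49, 64, 81 — the squares 5², 6², 7², ….
Position 16 → stream A, term 6 = 103.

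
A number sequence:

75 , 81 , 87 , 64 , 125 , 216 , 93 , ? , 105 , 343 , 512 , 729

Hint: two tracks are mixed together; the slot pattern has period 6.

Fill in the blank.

The slot pattern repeats as AAABBB (period 6), so there are 2 interleaved tracks.
Stream A: 75, 81, 87, 93, ?, 105 (linear: a_n = 69 + 6·n).
Stream B: 64, 125, 216, 343, 512, 729 (consecutive cubes n³ from n = 4).
Stream A's pattern makes the blank 99.

99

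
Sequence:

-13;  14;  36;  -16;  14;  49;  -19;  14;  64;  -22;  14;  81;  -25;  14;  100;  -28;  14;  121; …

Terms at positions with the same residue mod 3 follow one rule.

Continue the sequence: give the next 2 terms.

-31, 14

Split by position mod 3 into 3 tracks.
Track A: -13, -16, -19, -22, -25, -28 (arithmetic with common difference −3).
Track B: 14, 14, 14, 14, 14, 14 (constant 14).
Track C: 36, 49, 64, 81, 100, 121 (perfect squares starting at 6²).
Position 19 → track A, term 7 = -31.
Position 20 falls in track B as its term 7, giving 14.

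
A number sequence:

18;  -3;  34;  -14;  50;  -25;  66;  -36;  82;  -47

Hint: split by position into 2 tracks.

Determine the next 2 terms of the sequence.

98, -58

Positions 1, 3, 5, … form one subsequence and positions 2, 4, 6, … form another.
Track A: 18, 34, 50, 66, 82 — adding 16 each time.
Track B: -3, -14, -25, -36, -47 — arithmetic with common difference −11.
Position 11 falls in track A as its term 6, giving 98.
The 12th slot belongs to track B; its 6th term is -58.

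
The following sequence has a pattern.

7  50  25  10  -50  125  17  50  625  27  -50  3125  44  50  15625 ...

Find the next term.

71

The terms cycle through 3 interleaved subsequences.
Subsequence A: 7, 10, 17, 27, 44. Fibonacci-style (each term is the sum of the two before it).
Subsequence B: 50, -50, 50, -50, 50. Oscillating between 50 and -50.
Subsequence C: 25, 125, 625, 3125, 15625. Powers of 5.
Position 16 → subsequence A, term 6 = 71.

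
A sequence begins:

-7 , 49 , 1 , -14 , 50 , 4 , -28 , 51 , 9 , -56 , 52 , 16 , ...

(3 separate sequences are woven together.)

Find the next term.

Taking every 3rd term gives 3 separate tracks.
Track A: -7, -14, -28, -56. Multiplying by 2 each time.
Track B: 49, 50, 51, 52. Arithmetic with common difference +1.
Track C: 1, 4, 9, 16. Consecutive squares n² from n = 1.
Position 13 falls in track A as its term 5, giving -112.

-112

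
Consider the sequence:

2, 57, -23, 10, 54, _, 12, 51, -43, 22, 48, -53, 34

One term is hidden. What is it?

-33

Split by position mod 3: positions 1, 4, 7, … form one track, and each other residue class forms its own.
Stream A: 2, 10, 12, 22, 34 (Fibonacci-style (each term is the sum of the two before it)).
Stream B: 57, 54, 51, 48 (arithmetic with common difference −3).
Stream C: -23, ?, -43, -53 (subtracting 10 each time).
Stream C's pattern makes the blank -33.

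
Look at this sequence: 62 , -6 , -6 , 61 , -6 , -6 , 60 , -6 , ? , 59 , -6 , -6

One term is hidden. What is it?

-6

The slot pattern repeats as ABB (period 3), so there are 2 interleaved tracks.
Track A is 62, 61, 60, 59, which is arithmetic with common difference −1.
Track B is -6, -6, -6, -6, -6, ?, -6, -6, which is the constant sequence -6.
Filling track B at index 6 by its rule yields -6.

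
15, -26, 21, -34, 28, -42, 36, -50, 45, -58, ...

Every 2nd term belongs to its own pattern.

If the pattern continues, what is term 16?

Split by position mod 2 into 2 tracks.
Subsequence A: 15, 21, 28, 36, 45 (triangular numbers n(n+1)/2 for n = 5, 6, …).
Subsequence B: -26, -34, -42, -50, -58 (linear: a_n = -18 − 8·n).
Position 16 → subsequence B, term 8 = -82.

-82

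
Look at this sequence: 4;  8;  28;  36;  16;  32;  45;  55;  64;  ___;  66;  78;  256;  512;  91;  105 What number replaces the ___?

The slot pattern repeats as AABB (period 4), so there are 2 interleaved tracks.
Stream A: 4, 8, 16, 32, 64, ?, 256, 512. Powers 2^2, 2^3, 2^4, ….
Stream B: 28, 36, 45, 55, 66, 78, 91, 105. Triangular numbers starting at T_7.
Stream A's pattern makes the blank 128.

128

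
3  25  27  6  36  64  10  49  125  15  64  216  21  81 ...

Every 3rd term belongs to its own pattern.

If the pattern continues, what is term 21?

729

Split by position mod 3 into 3 tracks.
Track A = 3, 6, 10, 15, 21: triangular numbers starting at T_2.
Track B = 25, 36, 49, 64, 81: consecutive squares n² from n = 5.
Track C = 27, 64, 125, 216: the cubes 3³, 4³, 5³, ….
Position 21 falls in track C as its term 7, giving 729.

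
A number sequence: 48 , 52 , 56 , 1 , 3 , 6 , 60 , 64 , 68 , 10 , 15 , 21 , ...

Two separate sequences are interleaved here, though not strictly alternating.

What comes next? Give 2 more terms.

Reading positions in blocks of 6 reveals the pattern AAABBB — 2 tracks woven together.
Stream A: 48, 52, 56, 60, 64, 68 (arithmetic, step +4).
Stream B: 1, 3, 6, 10, 15, 21 (triangular numbers n(n+1)/2 for n = 1, 2, …).
Position 13 falls in stream A as its term 7, giving 72.
The 14th slot belongs to stream A; its 8th term is 76.

72, 76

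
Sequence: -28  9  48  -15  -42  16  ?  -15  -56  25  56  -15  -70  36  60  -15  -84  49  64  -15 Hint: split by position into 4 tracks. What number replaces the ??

Read the sequence 4 terms at a time; column i is its own pattern.
Stream A = -28, -42, -56, -70, -84: subtracting 14 each time.
Stream B = 9, 16, 25, 36, 49: perfect squares starting at 3².
Stream C = 48, ?, 56, 60, 64: linear: a_n = 44 + 4·n.
Stream D = -15, -15, -15, -15, -15: always -15.
So the missing entry in stream C is 52.

52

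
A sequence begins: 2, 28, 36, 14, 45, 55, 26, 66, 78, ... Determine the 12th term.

The slot pattern repeats as ABB (period 3), so there are 2 interleaved tracks.
Subsequence A: 2, 14, 26. Arithmetic, step +12.
Subsequence B: 28, 36, 45, 55, 66, 78. Triangular numbers n(n+1)/2 for n = 7, 8, ….
The 12th slot belongs to subsequence B; its 8th term is 105.

105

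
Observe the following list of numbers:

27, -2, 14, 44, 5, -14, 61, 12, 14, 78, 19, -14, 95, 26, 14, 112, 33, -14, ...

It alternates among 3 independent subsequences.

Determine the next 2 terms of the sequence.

129, 40

Split by position mod 3 into 3 tracks.
Track A: 27, 44, 61, 78, 95, 112 (linear: a_n = 10 + 17·n).
Track B: -2, 5, 12, 19, 26, 33 (linear: a_n = -9 + 7·n).
Track C: 14, -14, 14, -14, 14, -14 (alternating ±14).
Position 19 → track A, term 7 = 129.
Term 20 comes from track B (its 7th entry): 40.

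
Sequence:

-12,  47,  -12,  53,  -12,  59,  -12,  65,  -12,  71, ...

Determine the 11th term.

Odd-indexed and even-indexed terms follow separate rules.
Track A: -12, -12, -12, -12, -12 (constant -12).
Track B: 47, 53, 59, 65, 71 (linear: a_n = 41 + 6·n).
The 11th slot belongs to track A; its 6th term is -12.

-12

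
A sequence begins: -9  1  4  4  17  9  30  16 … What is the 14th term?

49

Split by position mod 2 into 2 tracks.
Subsequence A is -9, 4, 17, 30, which is arithmetic, step +13.
Subsequence B is 1, 4, 9, 16, which is consecutive squares n² from n = 1.
Position 14 falls in subsequence B as its term 7, giving 49.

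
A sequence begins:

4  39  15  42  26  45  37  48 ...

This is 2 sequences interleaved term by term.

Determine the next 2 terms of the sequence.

48, 51

The terms cycle through 2 interleaved subsequences.
Track A: 4, 15, 26, 37 (linear: a_n = -7 + 11·n).
Track B: 39, 42, 45, 48 (arithmetic, step +3).
Term 9 comes from track A (its 5th entry): 48.
Term 10 comes from track B (its 5th entry): 51.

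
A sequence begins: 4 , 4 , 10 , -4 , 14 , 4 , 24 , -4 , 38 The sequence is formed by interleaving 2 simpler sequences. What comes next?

Taking every 2nd term gives 2 separate tracks.
Subsequence A: 4, 10, 14, 24, 38. Each term equals the sum of the previous two.
Subsequence B: 4, -4, 4, -4. Oscillating between 4 and -4.
Term 10 comes from subsequence B (its 5th entry): 4.

4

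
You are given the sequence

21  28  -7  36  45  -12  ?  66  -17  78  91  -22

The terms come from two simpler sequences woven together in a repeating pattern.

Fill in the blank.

The slot pattern repeats as AAB (period 3), so there are 2 interleaved tracks.
Subsequence A = 21, 28, 36, 45, ?, 66, 78, 91: the triangular numbers T_6, T_7, ….
Subsequence B = -7, -12, -17, -22: arithmetic, step −5.
The gap is subsequence A's term 5; the rule gives 55.

55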